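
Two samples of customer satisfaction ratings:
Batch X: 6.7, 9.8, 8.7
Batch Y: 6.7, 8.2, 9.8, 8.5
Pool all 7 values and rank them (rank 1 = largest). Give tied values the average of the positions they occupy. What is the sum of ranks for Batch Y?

Sorted (descending): 9.8, 9.8, 8.7, 8.5, 8.2, 6.7, 6.7
The 2 values of 9.8 occupy positions 1–2 → average rank (1+2)/2 = 1.5.
The 2 values of 6.7 occupy positions 6–7 → average rank (6+7)/2 = 6.5.
Batch Y values → pooled ranks: 6.7→6.5, 8.2→5, 9.8→1.5, 8.5→4
Rank sum = 6.5 + 5 + 1.5 + 4 = 17

17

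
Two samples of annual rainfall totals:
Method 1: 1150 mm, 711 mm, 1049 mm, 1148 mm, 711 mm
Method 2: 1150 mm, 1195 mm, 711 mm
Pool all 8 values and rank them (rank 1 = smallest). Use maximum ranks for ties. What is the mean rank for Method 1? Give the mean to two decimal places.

4.40

Sorted (ascending): 711, 711, 711, 1049, 1148, 1150, 1150, 1195
The 3 values of 711 occupy positions 1–3 → each gets rank 3.
The 2 values of 1150 occupy positions 6–7 → each gets rank 7.
Method 1 values → pooled ranks: 1150→7, 711→3, 1049→4, 1148→5, 711→3
Mean rank = (7 + 3 + 4 + 5 + 3) / 5 = 4.40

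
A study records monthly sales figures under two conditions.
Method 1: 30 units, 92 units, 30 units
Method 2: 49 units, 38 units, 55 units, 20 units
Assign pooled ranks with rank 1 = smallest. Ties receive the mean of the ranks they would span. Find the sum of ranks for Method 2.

16

Sorted (ascending): 20, 30, 30, 38, 49, 55, 92
The 2 values of 30 occupy positions 2–3 → average rank (2+3)/2 = 2.5.
Method 2 values → pooled ranks: 49→5, 38→4, 55→6, 20→1
Rank sum = 5 + 4 + 6 + 1 = 16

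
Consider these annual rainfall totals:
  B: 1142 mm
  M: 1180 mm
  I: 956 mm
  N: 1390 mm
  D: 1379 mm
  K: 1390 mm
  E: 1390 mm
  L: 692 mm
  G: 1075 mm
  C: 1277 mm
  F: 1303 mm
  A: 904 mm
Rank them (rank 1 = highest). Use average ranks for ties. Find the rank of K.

Sorted (descending): 1390, 1390, 1390, 1379, 1303, 1277, 1180, 1142, 1075, 956, 904, 692
The 3 values of 1390 occupy positions 1–3 → average rank 2.
K has value 1390 mm → rank 2.

2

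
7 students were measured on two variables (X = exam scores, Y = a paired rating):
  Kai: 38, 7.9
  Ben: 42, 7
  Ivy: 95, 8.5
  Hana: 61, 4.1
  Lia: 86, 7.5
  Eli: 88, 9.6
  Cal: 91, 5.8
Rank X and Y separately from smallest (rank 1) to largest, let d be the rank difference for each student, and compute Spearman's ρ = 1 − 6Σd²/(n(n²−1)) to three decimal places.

0.250

Ranks of variable 1: 1, 2, 7, 3, 4, 5, 6
Ranks of variable 2: 5, 3, 6, 1, 4, 7, 2
d = r₁ − r₂: -4, -1, 1, 2, 0, -2, 4
d²: 16, 1, 1, 4, 0, 4, 16; Σd² = 42
ρ = 1 − 6·42/(7·48) = 1 − 252/336 = 0.250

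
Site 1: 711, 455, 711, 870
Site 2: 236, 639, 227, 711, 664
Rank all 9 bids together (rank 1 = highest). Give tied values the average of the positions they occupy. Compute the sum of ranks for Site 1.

14

Sorted (descending): 870, 711, 711, 711, 664, 639, 455, 236, 227
The 3 values of 711 occupy positions 2–4 → average rank 3.
Site 1 values → pooled ranks: 711→3, 455→7, 711→3, 870→1
Rank sum = 3 + 7 + 3 + 1 = 14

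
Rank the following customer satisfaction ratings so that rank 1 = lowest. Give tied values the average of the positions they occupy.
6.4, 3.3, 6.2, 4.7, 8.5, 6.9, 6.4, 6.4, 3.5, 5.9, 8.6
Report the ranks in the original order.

7, 1, 5, 3, 10, 9, 7, 7, 2, 4, 11

Sorted (ascending): 3.3, 3.5, 4.7, 5.9, 6.2, 6.4, 6.4, 6.4, 6.9, 8.5, 8.6
The 3 values of 6.4 occupy positions 6–8 → average rank 7.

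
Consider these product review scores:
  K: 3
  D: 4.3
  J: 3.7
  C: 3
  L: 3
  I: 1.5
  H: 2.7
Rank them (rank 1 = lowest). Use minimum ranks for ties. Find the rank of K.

Sorted (ascending): 1.5, 2.7, 3, 3, 3, 3.7, 4.3
The 3 values of 3 occupy positions 3–5 → each gets rank 3.
K has value 3 → rank 3.

3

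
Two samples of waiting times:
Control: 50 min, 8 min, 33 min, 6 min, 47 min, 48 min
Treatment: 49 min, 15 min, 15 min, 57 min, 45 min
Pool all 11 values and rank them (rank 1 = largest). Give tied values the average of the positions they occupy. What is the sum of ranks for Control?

39

Sorted (descending): 57, 50, 49, 48, 47, 45, 33, 15, 15, 8, 6
The 2 values of 15 occupy positions 8–9 → average rank (8+9)/2 = 8.5.
Control values → pooled ranks: 50→2, 8→10, 33→7, 6→11, 47→5, 48→4
Rank sum = 2 + 10 + 7 + 11 + 5 + 4 = 39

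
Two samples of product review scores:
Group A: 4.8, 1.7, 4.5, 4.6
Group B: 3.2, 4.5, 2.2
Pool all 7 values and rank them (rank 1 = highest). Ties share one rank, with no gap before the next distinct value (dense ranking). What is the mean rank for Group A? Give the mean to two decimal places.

Sorted (descending): 4.8, 4.6, 4.5, 4.5, 3.2, 2.2, 1.7
The 2 values of 4.5 share dense rank 3.
Remaining distinct values take the next consecutive integers.
Group A values → pooled ranks: 4.8→1, 1.7→6, 4.5→3, 4.6→2
Mean rank = (1 + 6 + 3 + 2) / 4 = 3.00

3.00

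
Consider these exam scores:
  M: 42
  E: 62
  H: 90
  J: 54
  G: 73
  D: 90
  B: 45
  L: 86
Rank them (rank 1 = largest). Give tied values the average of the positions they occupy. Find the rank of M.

Sorted (descending): 90, 90, 86, 73, 62, 54, 45, 42
The 2 values of 90 occupy positions 1–2 → average rank (1+2)/2 = 1.5.
M has value 42 → rank 8.

8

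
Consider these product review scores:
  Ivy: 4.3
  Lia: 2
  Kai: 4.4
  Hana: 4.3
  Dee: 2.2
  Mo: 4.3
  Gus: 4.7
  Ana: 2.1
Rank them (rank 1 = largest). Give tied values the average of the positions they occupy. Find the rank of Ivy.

Sorted (descending): 4.7, 4.4, 4.3, 4.3, 4.3, 2.2, 2.1, 2
The 3 values of 4.3 occupy positions 3–5 → average rank 4.
Ivy has value 4.3 → rank 4.

4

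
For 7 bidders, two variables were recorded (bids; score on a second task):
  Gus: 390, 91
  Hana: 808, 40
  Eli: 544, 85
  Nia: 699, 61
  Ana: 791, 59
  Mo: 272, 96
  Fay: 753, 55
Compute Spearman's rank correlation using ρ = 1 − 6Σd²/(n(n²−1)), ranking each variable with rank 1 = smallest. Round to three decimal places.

-0.964

Ranks of variable 1: 2, 7, 3, 4, 6, 1, 5
Ranks of variable 2: 6, 1, 5, 4, 3, 7, 2
d = r₁ − r₂: -4, 6, -2, 0, 3, -6, 3
d²: 16, 36, 4, 0, 9, 36, 9; Σd² = 110
ρ = 1 − 6·110/(7·48) = 1 − 660/336 = -0.964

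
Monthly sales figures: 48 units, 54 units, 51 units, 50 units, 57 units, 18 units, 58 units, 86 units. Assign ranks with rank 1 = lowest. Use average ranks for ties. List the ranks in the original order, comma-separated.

Sorted (ascending): 18, 48, 50, 51, 54, 57, 58, 86
No ties — each value takes its position as its rank.

2, 5, 4, 3, 6, 1, 7, 8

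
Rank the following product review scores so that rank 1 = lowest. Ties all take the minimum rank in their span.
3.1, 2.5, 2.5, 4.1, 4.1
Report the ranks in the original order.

3, 1, 1, 4, 4

Sorted (ascending): 2.5, 2.5, 3.1, 4.1, 4.1
The 2 values of 2.5 occupy positions 1–2 → each gets rank 1.
The 2 values of 4.1 occupy positions 4–5 → each gets rank 4.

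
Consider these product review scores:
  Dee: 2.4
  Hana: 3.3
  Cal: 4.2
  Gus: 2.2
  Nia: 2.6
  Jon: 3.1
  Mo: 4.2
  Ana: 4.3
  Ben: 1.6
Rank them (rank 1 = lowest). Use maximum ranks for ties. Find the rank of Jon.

Sorted (ascending): 1.6, 2.2, 2.4, 2.6, 3.1, 3.3, 4.2, 4.2, 4.3
The 2 values of 4.2 occupy positions 7–8 → each gets rank 8.
Jon has value 3.1 → rank 5.

5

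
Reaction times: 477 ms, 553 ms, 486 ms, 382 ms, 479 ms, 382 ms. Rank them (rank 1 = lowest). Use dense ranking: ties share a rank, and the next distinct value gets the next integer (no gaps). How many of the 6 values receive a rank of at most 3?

Sorted (ascending): 382, 382, 477, 479, 486, 553
The 2 values of 382 share dense rank 1.
Remaining distinct values take the next consecutive integers.
Ranks ≤ 3: {1, 1, 2, 3} → 4 values.

4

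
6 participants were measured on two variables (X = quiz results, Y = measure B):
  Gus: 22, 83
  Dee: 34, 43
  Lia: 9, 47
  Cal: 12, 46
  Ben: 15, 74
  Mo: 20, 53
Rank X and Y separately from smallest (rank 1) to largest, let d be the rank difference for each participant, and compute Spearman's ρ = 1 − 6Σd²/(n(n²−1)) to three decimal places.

0.029

Ranks of variable 1: 5, 6, 1, 2, 3, 4
Ranks of variable 2: 6, 1, 3, 2, 5, 4
d = r₁ − r₂: -1, 5, -2, 0, -2, 0
d²: 1, 25, 4, 0, 4, 0; Σd² = 34
ρ = 1 − 6·34/(6·35) = 1 − 204/210 = 0.029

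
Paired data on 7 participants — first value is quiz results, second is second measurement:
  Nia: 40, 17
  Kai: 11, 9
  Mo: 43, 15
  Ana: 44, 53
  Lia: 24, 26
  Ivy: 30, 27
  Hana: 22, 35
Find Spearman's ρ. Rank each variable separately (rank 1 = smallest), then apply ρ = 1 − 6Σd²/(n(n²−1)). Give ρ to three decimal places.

Ranks of variable 1: 5, 1, 6, 7, 3, 4, 2
Ranks of variable 2: 3, 1, 2, 7, 4, 5, 6
d = r₁ − r₂: 2, 0, 4, 0, -1, -1, -4
d²: 4, 0, 16, 0, 1, 1, 16; Σd² = 38
ρ = 1 − 6·38/(7·48) = 1 − 228/336 = 0.321

0.321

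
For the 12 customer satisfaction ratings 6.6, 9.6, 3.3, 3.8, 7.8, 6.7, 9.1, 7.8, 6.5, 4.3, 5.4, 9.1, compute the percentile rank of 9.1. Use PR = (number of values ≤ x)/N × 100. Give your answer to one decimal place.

91.7

N = 12.
Strictly below 9.1: 9. Equal to 9.1: 2.
PR = 11/12 × 100 = 91.7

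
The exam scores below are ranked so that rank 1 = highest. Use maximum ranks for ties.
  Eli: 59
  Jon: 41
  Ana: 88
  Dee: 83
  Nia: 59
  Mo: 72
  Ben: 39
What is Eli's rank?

Sorted (descending): 88, 83, 72, 59, 59, 41, 39
The 2 values of 59 occupy positions 4–5 → each gets rank 5.
Eli has value 59 → rank 5.

5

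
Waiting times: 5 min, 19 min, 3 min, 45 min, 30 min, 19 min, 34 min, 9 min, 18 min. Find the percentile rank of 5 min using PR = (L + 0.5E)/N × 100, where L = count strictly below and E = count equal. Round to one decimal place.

N = 9.
Strictly below 5: 1. Equal to 5: 1.
PR = (1 + 0.5·1)/9 × 100 = 16.7

16.7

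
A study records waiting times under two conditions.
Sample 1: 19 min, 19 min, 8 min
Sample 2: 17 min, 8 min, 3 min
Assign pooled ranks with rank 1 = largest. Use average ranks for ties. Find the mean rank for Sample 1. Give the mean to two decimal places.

2.50

Sorted (descending): 19, 19, 17, 8, 8, 3
The 2 values of 19 occupy positions 1–2 → average rank (1+2)/2 = 1.5.
The 2 values of 8 occupy positions 4–5 → average rank (4+5)/2 = 4.5.
Sample 1 values → pooled ranks: 19→1.5, 19→1.5, 8→4.5
Mean rank = (1.5 + 1.5 + 4.5) / 3 = 2.50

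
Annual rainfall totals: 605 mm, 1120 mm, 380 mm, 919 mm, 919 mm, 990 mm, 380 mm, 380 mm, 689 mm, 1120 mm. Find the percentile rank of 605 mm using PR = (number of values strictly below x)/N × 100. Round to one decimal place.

30.0

N = 10.
Strictly below 605: 3. Equal to 605: 1.
PR = 3/10 × 100 = 30.0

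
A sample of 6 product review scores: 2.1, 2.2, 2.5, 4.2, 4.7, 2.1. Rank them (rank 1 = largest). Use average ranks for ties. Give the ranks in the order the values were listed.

Sorted (descending): 4.7, 4.2, 2.5, 2.2, 2.1, 2.1
The 2 values of 2.1 occupy positions 5–6 → average rank (5+6)/2 = 5.5.

5.5, 4, 3, 2, 1, 5.5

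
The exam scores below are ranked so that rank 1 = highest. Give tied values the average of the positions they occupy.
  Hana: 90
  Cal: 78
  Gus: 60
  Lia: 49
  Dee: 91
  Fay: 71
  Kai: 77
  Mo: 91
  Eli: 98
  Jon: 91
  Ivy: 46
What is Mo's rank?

3

Sorted (descending): 98, 91, 91, 91, 90, 78, 77, 71, 60, 49, 46
The 3 values of 91 occupy positions 2–4 → average rank 3.
Mo has value 91 → rank 3.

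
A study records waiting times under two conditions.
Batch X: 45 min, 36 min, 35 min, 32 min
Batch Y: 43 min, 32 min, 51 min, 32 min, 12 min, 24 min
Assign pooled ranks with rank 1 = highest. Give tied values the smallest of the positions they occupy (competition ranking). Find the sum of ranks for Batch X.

17

Sorted (descending): 51, 45, 43, 36, 35, 32, 32, 32, 24, 12
The 3 values of 32 occupy positions 6–8 → each gets rank 6.
Batch X values → pooled ranks: 45→2, 36→4, 35→5, 32→6
Rank sum = 2 + 4 + 5 + 6 = 17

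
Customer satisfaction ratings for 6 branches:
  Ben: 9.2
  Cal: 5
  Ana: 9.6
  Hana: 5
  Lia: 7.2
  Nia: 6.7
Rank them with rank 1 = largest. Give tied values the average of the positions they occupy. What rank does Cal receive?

Sorted (descending): 9.6, 9.2, 7.2, 6.7, 5, 5
The 2 values of 5 occupy positions 5–6 → average rank (5+6)/2 = 5.5.
Cal has value 5 → rank 5.5.

5.5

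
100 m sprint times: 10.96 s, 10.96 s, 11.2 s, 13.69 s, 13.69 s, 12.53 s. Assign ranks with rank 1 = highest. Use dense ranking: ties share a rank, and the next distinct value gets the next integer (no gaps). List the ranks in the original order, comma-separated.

4, 4, 3, 1, 1, 2

Sorted (descending): 13.69, 13.69, 12.53, 11.2, 10.96, 10.96
The 2 values of 13.69 share dense rank 1.
The 2 values of 10.96 share dense rank 4.
Remaining distinct values take the next consecutive integers.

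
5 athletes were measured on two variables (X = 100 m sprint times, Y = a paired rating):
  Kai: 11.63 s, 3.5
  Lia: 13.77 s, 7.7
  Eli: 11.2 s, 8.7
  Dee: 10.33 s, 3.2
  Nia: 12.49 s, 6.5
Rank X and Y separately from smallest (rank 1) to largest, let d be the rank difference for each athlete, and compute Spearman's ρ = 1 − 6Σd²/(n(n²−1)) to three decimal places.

Ranks of variable 1: 3, 5, 2, 1, 4
Ranks of variable 2: 2, 4, 5, 1, 3
d = r₁ − r₂: 1, 1, -3, 0, 1
d²: 1, 1, 9, 0, 1; Σd² = 12
ρ = 1 − 6·12/(5·24) = 1 − 72/120 = 0.400

0.400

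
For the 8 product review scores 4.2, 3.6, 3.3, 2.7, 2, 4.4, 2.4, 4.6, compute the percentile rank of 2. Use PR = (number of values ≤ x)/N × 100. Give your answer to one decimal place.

12.5

N = 8.
Strictly below 2: 0. Equal to 2: 1.
PR = 1/8 × 100 = 12.5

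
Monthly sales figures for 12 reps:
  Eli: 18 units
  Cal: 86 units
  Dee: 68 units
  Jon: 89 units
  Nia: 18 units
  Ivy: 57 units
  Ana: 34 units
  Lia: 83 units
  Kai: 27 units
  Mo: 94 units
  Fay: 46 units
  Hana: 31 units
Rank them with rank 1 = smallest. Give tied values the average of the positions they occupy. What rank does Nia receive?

Sorted (ascending): 18, 18, 27, 31, 34, 46, 57, 68, 83, 86, 89, 94
The 2 values of 18 occupy positions 1–2 → average rank (1+2)/2 = 1.5.
Nia has value 18 units → rank 1.5.

1.5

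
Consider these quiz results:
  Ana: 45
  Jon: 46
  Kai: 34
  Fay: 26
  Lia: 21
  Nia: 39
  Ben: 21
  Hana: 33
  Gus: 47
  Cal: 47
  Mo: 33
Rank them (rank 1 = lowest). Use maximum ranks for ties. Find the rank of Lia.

2

Sorted (ascending): 21, 21, 26, 33, 33, 34, 39, 45, 46, 47, 47
The 2 values of 21 occupy positions 1–2 → each gets rank 2.
The 2 values of 33 occupy positions 4–5 → each gets rank 5.
The 2 values of 47 occupy positions 10–11 → each gets rank 11.
Lia has value 21 → rank 2.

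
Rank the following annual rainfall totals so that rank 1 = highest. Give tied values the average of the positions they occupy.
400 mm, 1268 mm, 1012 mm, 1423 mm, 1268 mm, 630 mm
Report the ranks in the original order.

6, 2.5, 4, 1, 2.5, 5

Sorted (descending): 1423, 1268, 1268, 1012, 630, 400
The 2 values of 1268 occupy positions 2–3 → average rank (2+3)/2 = 2.5.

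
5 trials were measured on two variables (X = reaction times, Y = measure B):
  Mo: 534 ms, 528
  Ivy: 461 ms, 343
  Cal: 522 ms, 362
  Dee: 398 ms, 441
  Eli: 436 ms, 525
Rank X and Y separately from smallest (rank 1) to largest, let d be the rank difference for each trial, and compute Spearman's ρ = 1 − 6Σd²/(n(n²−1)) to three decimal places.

0.200

Ranks of variable 1: 5, 3, 4, 1, 2
Ranks of variable 2: 5, 1, 2, 3, 4
d = r₁ − r₂: 0, 2, 2, -2, -2
d²: 0, 4, 4, 4, 4; Σd² = 16
ρ = 1 − 6·16/(5·24) = 1 − 96/120 = 0.200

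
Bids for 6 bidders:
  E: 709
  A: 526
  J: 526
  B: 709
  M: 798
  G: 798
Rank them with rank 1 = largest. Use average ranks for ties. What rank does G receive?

Sorted (descending): 798, 798, 709, 709, 526, 526
The 2 values of 798 occupy positions 1–2 → average rank (1+2)/2 = 1.5.
The 2 values of 709 occupy positions 3–4 → average rank (3+4)/2 = 3.5.
The 2 values of 526 occupy positions 5–6 → average rank (5+6)/2 = 5.5.
G has value 798 → rank 1.5.

1.5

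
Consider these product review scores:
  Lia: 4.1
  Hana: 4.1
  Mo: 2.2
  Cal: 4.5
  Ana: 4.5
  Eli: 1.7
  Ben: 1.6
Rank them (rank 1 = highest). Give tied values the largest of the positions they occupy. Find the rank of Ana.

Sorted (descending): 4.5, 4.5, 4.1, 4.1, 2.2, 1.7, 1.6
The 2 values of 4.5 occupy positions 1–2 → each gets rank 2.
The 2 values of 4.1 occupy positions 3–4 → each gets rank 4.
Ana has value 4.5 → rank 2.

2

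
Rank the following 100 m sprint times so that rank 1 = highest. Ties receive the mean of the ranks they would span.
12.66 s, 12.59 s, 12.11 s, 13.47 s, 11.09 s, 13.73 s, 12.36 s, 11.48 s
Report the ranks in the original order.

Sorted (descending): 13.73, 13.47, 12.66, 12.59, 12.36, 12.11, 11.48, 11.09
No ties — each value takes its position as its rank.

3, 4, 6, 2, 8, 1, 5, 7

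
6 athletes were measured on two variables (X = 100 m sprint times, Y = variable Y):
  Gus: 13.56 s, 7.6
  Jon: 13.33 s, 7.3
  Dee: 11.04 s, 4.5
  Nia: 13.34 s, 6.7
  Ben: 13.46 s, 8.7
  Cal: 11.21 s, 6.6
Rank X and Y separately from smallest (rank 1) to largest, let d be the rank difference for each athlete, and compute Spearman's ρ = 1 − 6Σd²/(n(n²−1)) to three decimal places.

Ranks of variable 1: 6, 3, 1, 4, 5, 2
Ranks of variable 2: 5, 4, 1, 3, 6, 2
d = r₁ − r₂: 1, -1, 0, 1, -1, 0
d²: 1, 1, 0, 1, 1, 0; Σd² = 4
ρ = 1 − 6·4/(6·35) = 1 − 24/210 = 0.886

0.886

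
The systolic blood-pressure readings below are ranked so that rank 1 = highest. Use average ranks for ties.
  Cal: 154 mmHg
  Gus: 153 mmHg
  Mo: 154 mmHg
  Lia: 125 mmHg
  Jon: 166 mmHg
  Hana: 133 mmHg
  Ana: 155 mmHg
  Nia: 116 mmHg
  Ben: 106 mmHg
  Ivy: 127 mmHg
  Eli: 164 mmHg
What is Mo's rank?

4.5

Sorted (descending): 166, 164, 155, 154, 154, 153, 133, 127, 125, 116, 106
The 2 values of 154 occupy positions 4–5 → average rank (4+5)/2 = 4.5.
Mo has value 154 mmHg → rank 4.5.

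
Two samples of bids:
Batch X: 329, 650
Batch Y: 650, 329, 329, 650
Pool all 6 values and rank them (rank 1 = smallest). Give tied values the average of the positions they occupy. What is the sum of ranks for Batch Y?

Sorted (ascending): 329, 329, 329, 650, 650, 650
The 3 values of 329 occupy positions 1–3 → average rank 2.
The 3 values of 650 occupy positions 4–6 → average rank 5.
Batch Y values → pooled ranks: 650→5, 329→2, 329→2, 650→5
Rank sum = 5 + 2 + 2 + 5 = 14

14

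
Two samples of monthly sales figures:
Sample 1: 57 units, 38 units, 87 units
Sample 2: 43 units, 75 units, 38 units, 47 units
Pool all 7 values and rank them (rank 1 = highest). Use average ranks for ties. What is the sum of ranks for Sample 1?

Sorted (descending): 87, 75, 57, 47, 43, 38, 38
The 2 values of 38 occupy positions 6–7 → average rank (6+7)/2 = 6.5.
Sample 1 values → pooled ranks: 57→3, 38→6.5, 87→1
Rank sum = 3 + 6.5 + 1 = 10.5

10.5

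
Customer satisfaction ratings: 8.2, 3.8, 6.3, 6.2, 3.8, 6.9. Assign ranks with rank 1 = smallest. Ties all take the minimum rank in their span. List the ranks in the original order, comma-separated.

Sorted (ascending): 3.8, 3.8, 6.2, 6.3, 6.9, 8.2
The 2 values of 3.8 occupy positions 1–2 → each gets rank 1.

6, 1, 4, 3, 1, 5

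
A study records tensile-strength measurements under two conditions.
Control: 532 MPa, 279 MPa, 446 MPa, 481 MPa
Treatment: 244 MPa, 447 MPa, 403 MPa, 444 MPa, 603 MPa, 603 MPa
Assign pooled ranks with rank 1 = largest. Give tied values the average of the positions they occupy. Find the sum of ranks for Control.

22

Sorted (descending): 603, 603, 532, 481, 447, 446, 444, 403, 279, 244
The 2 values of 603 occupy positions 1–2 → average rank (1+2)/2 = 1.5.
Control values → pooled ranks: 532→3, 279→9, 446→6, 481→4
Rank sum = 3 + 9 + 6 + 4 = 22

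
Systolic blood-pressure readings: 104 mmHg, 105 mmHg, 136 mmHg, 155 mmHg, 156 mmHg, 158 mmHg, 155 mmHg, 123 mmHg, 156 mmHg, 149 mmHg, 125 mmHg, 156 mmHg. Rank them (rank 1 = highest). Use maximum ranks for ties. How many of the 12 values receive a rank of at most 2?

1

Sorted (descending): 158, 156, 156, 156, 155, 155, 149, 136, 125, 123, 105, 104
The 3 values of 156 occupy positions 2–4 → each gets rank 4.
The 2 values of 155 occupy positions 5–6 → each gets rank 6.
Ranks ≤ 2: {1} → 1 value.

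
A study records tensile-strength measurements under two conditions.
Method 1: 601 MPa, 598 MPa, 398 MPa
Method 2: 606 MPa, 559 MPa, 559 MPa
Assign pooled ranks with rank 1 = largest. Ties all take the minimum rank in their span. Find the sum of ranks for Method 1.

Sorted (descending): 606, 601, 598, 559, 559, 398
The 2 values of 559 occupy positions 4–5 → each gets rank 4.
Method 1 values → pooled ranks: 601→2, 598→3, 398→6
Rank sum = 2 + 3 + 6 = 11

11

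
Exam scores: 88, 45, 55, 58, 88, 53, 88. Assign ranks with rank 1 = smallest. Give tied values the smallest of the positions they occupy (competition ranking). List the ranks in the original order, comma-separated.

5, 1, 3, 4, 5, 2, 5

Sorted (ascending): 45, 53, 55, 58, 88, 88, 88
The 3 values of 88 occupy positions 5–7 → each gets rank 5.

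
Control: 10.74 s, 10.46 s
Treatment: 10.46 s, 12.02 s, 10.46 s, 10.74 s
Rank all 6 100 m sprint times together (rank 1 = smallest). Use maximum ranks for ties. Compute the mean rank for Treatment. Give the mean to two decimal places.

4.25

Sorted (ascending): 10.46, 10.46, 10.46, 10.74, 10.74, 12.02
The 3 values of 10.46 occupy positions 1–3 → each gets rank 3.
The 2 values of 10.74 occupy positions 4–5 → each gets rank 5.
Treatment values → pooled ranks: 10.46→3, 12.02→6, 10.46→3, 10.74→5
Mean rank = (3 + 6 + 3 + 5) / 4 = 4.25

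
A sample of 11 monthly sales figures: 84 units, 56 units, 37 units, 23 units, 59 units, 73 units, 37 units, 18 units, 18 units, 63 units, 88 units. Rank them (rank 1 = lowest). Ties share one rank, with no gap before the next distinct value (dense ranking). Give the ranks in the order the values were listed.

8, 4, 3, 2, 5, 7, 3, 1, 1, 6, 9

Sorted (ascending): 18, 18, 23, 37, 37, 56, 59, 63, 73, 84, 88
The 2 values of 18 share dense rank 1.
The 2 values of 37 share dense rank 3.
Remaining distinct values take the next consecutive integers.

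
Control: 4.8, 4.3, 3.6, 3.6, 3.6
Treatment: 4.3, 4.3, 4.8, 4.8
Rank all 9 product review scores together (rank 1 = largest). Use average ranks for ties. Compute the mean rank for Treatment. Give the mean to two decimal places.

3.50

Sorted (descending): 4.8, 4.8, 4.8, 4.3, 4.3, 4.3, 3.6, 3.6, 3.6
The 3 values of 4.8 occupy positions 1–3 → average rank 2.
The 3 values of 4.3 occupy positions 4–6 → average rank 5.
The 3 values of 3.6 occupy positions 7–9 → average rank 8.
Treatment values → pooled ranks: 4.3→5, 4.3→5, 4.8→2, 4.8→2
Mean rank = (5 + 5 + 2 + 2) / 4 = 3.50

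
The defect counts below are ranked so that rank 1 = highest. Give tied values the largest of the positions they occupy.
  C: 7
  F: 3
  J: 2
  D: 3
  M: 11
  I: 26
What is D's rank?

5

Sorted (descending): 26, 11, 7, 3, 3, 2
The 2 values of 3 occupy positions 4–5 → each gets rank 5.
D has value 3 → rank 5.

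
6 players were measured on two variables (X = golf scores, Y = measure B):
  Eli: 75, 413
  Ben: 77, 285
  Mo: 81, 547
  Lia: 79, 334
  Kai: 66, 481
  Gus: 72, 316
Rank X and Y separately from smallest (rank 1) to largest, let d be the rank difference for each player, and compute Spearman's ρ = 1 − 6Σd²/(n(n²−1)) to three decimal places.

0.143

Ranks of variable 1: 3, 4, 6, 5, 1, 2
Ranks of variable 2: 4, 1, 6, 3, 5, 2
d = r₁ − r₂: -1, 3, 0, 2, -4, 0
d²: 1, 9, 0, 4, 16, 0; Σd² = 30
ρ = 1 − 6·30/(6·35) = 1 − 180/210 = 0.143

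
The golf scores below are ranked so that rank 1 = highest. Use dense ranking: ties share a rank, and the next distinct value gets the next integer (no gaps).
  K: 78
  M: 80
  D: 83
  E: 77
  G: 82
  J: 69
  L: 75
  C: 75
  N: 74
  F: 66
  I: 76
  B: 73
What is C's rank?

7

Sorted (descending): 83, 82, 80, 78, 77, 76, 75, 75, 74, 73, 69, 66
The 2 values of 75 share dense rank 7.
Remaining distinct values take the next consecutive integers.
C has value 75 → rank 7.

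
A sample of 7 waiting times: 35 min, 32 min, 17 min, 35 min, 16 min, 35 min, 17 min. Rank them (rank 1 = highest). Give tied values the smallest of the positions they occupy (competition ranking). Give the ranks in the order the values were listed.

Sorted (descending): 35, 35, 35, 32, 17, 17, 16
The 3 values of 35 occupy positions 1–3 → each gets rank 1.
The 2 values of 17 occupy positions 5–6 → each gets rank 5.

1, 4, 5, 1, 7, 1, 5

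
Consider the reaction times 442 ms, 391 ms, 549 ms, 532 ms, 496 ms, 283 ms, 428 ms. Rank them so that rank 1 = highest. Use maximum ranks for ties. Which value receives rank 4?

442

Sorted (descending): 549, 532, 496, 442, 428, 391, 283
No ties — each value takes its position as its rank.
Rank 4 → value 442.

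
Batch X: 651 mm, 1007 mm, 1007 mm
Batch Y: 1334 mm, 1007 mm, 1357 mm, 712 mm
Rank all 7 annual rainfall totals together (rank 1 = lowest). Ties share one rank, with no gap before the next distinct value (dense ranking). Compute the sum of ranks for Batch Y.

Sorted (ascending): 651, 712, 1007, 1007, 1007, 1334, 1357
The 3 values of 1007 share dense rank 3.
Remaining distinct values take the next consecutive integers.
Batch Y values → pooled ranks: 1334→4, 1007→3, 1357→5, 712→2
Rank sum = 4 + 3 + 5 + 2 = 14

14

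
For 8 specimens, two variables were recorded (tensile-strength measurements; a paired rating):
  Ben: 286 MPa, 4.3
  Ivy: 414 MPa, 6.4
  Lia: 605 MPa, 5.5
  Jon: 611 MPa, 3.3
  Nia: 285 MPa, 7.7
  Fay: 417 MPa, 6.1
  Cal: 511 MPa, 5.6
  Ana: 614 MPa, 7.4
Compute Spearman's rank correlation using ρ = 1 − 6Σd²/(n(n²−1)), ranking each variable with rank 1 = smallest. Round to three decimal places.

-0.262

Ranks of variable 1: 2, 3, 6, 7, 1, 4, 5, 8
Ranks of variable 2: 2, 6, 3, 1, 8, 5, 4, 7
d = r₁ − r₂: 0, -3, 3, 6, -7, -1, 1, 1
d²: 0, 9, 9, 36, 49, 1, 1, 1; Σd² = 106
ρ = 1 − 6·106/(8·63) = 1 − 636/504 = -0.262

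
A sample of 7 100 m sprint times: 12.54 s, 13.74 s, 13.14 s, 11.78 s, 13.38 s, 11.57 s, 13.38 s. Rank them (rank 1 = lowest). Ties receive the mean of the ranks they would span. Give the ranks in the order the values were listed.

3, 7, 4, 2, 5.5, 1, 5.5

Sorted (ascending): 11.57, 11.78, 12.54, 13.14, 13.38, 13.38, 13.74
The 2 values of 13.38 occupy positions 5–6 → average rank (5+6)/2 = 5.5.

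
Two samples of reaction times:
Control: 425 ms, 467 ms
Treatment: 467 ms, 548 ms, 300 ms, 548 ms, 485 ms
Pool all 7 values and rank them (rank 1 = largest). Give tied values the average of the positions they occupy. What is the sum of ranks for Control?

Sorted (descending): 548, 548, 485, 467, 467, 425, 300
The 2 values of 548 occupy positions 1–2 → average rank (1+2)/2 = 1.5.
The 2 values of 467 occupy positions 4–5 → average rank (4+5)/2 = 4.5.
Control values → pooled ranks: 425→6, 467→4.5
Rank sum = 6 + 4.5 = 10.5

10.5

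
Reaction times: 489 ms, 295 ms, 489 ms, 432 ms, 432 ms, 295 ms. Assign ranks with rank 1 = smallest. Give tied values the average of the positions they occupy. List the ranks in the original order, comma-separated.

5.5, 1.5, 5.5, 3.5, 3.5, 1.5

Sorted (ascending): 295, 295, 432, 432, 489, 489
The 2 values of 295 occupy positions 1–2 → average rank (1+2)/2 = 1.5.
The 2 values of 432 occupy positions 3–4 → average rank (3+4)/2 = 3.5.
The 2 values of 489 occupy positions 5–6 → average rank (5+6)/2 = 5.5.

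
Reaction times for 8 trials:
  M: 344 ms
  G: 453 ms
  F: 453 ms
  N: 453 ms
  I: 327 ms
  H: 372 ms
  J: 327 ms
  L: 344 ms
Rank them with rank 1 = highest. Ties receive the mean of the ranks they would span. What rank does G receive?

2

Sorted (descending): 453, 453, 453, 372, 344, 344, 327, 327
The 3 values of 453 occupy positions 1–3 → average rank 2.
The 2 values of 344 occupy positions 5–6 → average rank (5+6)/2 = 5.5.
The 2 values of 327 occupy positions 7–8 → average rank (7+8)/2 = 7.5.
G has value 453 ms → rank 2.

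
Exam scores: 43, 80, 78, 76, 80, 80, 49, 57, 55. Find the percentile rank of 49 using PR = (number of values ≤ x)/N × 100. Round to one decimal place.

22.2

N = 9.
Strictly below 49: 1. Equal to 49: 1.
PR = 2/9 × 100 = 22.2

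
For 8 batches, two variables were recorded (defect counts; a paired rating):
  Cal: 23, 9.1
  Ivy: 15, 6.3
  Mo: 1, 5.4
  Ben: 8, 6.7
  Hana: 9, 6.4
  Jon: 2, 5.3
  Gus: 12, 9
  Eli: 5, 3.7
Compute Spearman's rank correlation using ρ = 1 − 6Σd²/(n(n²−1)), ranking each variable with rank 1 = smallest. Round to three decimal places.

0.738

Ranks of variable 1: 8, 7, 1, 4, 5, 2, 6, 3
Ranks of variable 2: 8, 4, 3, 6, 5, 2, 7, 1
d = r₁ − r₂: 0, 3, -2, -2, 0, 0, -1, 2
d²: 0, 9, 4, 4, 0, 0, 1, 4; Σd² = 22
ρ = 1 − 6·22/(8·63) = 1 − 132/504 = 0.738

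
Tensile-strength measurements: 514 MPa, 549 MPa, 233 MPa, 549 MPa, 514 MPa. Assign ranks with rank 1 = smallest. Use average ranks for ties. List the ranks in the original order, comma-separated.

Sorted (ascending): 233, 514, 514, 549, 549
The 2 values of 514 occupy positions 2–3 → average rank (2+3)/2 = 2.5.
The 2 values of 549 occupy positions 4–5 → average rank (4+5)/2 = 4.5.

2.5, 4.5, 1, 4.5, 2.5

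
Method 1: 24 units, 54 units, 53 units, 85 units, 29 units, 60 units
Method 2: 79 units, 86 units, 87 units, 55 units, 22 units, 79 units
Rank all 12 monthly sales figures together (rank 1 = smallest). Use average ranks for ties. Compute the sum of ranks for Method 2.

47

Sorted (ascending): 22, 24, 29, 53, 54, 55, 60, 79, 79, 85, 86, 87
The 2 values of 79 occupy positions 8–9 → average rank (8+9)/2 = 8.5.
Method 2 values → pooled ranks: 79→8.5, 86→11, 87→12, 55→6, 22→1, 79→8.5
Rank sum = 8.5 + 11 + 12 + 6 + 1 + 8.5 = 47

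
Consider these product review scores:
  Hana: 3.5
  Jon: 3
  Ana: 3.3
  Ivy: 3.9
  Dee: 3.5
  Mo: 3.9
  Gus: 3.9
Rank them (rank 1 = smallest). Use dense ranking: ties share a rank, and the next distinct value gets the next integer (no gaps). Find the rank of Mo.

Sorted (ascending): 3, 3.3, 3.5, 3.5, 3.9, 3.9, 3.9
The 2 values of 3.5 share dense rank 3.
The 3 values of 3.9 share dense rank 4.
Remaining distinct values take the next consecutive integers.
Mo has value 3.9 → rank 4.

4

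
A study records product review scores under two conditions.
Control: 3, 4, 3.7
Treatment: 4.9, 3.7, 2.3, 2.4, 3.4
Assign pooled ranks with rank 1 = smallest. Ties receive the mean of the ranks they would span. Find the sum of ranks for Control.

15.5

Sorted (ascending): 2.3, 2.4, 3, 3.4, 3.7, 3.7, 4, 4.9
The 2 values of 3.7 occupy positions 5–6 → average rank (5+6)/2 = 5.5.
Control values → pooled ranks: 3→3, 4→7, 3.7→5.5
Rank sum = 3 + 7 + 5.5 = 15.5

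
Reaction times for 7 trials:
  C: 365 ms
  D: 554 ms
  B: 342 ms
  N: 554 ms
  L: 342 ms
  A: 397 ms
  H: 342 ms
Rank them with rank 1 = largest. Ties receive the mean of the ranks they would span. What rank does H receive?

Sorted (descending): 554, 554, 397, 365, 342, 342, 342
The 2 values of 554 occupy positions 1–2 → average rank (1+2)/2 = 1.5.
The 3 values of 342 occupy positions 5–7 → average rank 6.
H has value 342 ms → rank 6.

6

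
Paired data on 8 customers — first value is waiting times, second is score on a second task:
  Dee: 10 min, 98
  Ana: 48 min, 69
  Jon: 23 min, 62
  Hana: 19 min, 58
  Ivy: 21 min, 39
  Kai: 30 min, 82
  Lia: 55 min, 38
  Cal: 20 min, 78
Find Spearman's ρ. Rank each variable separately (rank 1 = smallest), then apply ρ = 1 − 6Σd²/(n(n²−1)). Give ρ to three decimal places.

Ranks of variable 1: 1, 7, 5, 2, 4, 6, 8, 3
Ranks of variable 2: 8, 5, 4, 3, 2, 7, 1, 6
d = r₁ − r₂: -7, 2, 1, -1, 2, -1, 7, -3
d²: 49, 4, 1, 1, 4, 1, 49, 9; Σd² = 118
ρ = 1 − 6·118/(8·63) = 1 − 708/504 = -0.405

-0.405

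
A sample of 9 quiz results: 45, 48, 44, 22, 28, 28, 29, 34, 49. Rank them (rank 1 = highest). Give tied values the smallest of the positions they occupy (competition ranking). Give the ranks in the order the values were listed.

Sorted (descending): 49, 48, 45, 44, 34, 29, 28, 28, 22
The 2 values of 28 occupy positions 7–8 → each gets rank 7.

3, 2, 4, 9, 7, 7, 6, 5, 1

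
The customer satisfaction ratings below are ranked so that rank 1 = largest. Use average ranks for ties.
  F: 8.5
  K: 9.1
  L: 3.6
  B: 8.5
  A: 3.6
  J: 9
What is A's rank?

5.5

Sorted (descending): 9.1, 9, 8.5, 8.5, 3.6, 3.6
The 2 values of 8.5 occupy positions 3–4 → average rank (3+4)/2 = 3.5.
The 2 values of 3.6 occupy positions 5–6 → average rank (5+6)/2 = 5.5.
A has value 3.6 → rank 5.5.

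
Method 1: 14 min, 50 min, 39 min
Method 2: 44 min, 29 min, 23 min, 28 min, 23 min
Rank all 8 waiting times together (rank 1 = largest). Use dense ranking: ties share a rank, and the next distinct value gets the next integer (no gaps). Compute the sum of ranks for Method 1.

11

Sorted (descending): 50, 44, 39, 29, 28, 23, 23, 14
The 2 values of 23 share dense rank 6.
Remaining distinct values take the next consecutive integers.
Method 1 values → pooled ranks: 14→7, 50→1, 39→3
Rank sum = 7 + 1 + 3 = 11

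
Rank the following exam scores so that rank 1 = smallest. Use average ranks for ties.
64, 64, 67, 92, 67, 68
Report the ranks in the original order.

1.5, 1.5, 3.5, 6, 3.5, 5

Sorted (ascending): 64, 64, 67, 67, 68, 92
The 2 values of 64 occupy positions 1–2 → average rank (1+2)/2 = 1.5.
The 2 values of 67 occupy positions 3–4 → average rank (3+4)/2 = 3.5.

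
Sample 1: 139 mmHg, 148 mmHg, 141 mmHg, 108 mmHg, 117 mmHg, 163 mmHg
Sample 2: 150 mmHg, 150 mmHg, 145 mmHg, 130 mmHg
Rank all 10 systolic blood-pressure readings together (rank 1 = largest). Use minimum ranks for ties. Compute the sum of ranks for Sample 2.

Sorted (descending): 163, 150, 150, 148, 145, 141, 139, 130, 117, 108
The 2 values of 150 occupy positions 2–3 → each gets rank 2.
Sample 2 values → pooled ranks: 150→2, 150→2, 145→5, 130→8
Rank sum = 2 + 2 + 5 + 8 = 17

17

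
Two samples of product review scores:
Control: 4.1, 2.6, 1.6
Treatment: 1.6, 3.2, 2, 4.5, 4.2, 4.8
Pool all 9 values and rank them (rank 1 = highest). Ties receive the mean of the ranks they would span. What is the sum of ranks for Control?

18.5

Sorted (descending): 4.8, 4.5, 4.2, 4.1, 3.2, 2.6, 2, 1.6, 1.6
The 2 values of 1.6 occupy positions 8–9 → average rank (8+9)/2 = 8.5.
Control values → pooled ranks: 4.1→4, 2.6→6, 1.6→8.5
Rank sum = 4 + 6 + 8.5 = 18.5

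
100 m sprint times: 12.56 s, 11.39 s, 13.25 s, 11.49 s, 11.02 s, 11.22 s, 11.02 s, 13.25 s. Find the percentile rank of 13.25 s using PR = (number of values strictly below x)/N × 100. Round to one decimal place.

N = 8.
Strictly below 13.25: 6. Equal to 13.25: 2.
PR = 6/8 × 100 = 75.0

75.0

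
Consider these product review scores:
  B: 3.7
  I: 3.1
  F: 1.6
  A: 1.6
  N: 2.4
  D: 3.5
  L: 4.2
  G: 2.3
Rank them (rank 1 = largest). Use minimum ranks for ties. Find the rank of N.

Sorted (descending): 4.2, 3.7, 3.5, 3.1, 2.4, 2.3, 1.6, 1.6
The 2 values of 1.6 occupy positions 7–8 → each gets rank 7.
N has value 2.4 → rank 5.

5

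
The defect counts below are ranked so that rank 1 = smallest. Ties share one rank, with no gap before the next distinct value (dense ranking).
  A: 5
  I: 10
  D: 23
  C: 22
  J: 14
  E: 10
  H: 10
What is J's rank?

3

Sorted (ascending): 5, 10, 10, 10, 14, 22, 23
The 3 values of 10 share dense rank 2.
Remaining distinct values take the next consecutive integers.
J has value 14 → rank 3.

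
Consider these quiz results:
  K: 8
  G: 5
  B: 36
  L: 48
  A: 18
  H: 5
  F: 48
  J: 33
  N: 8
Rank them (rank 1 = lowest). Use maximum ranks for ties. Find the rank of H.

2

Sorted (ascending): 5, 5, 8, 8, 18, 33, 36, 48, 48
The 2 values of 5 occupy positions 1–2 → each gets rank 2.
The 2 values of 8 occupy positions 3–4 → each gets rank 4.
The 2 values of 48 occupy positions 8–9 → each gets rank 9.
H has value 5 → rank 2.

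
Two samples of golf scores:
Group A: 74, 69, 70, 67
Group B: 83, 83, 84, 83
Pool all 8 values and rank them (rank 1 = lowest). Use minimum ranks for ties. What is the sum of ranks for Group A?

Sorted (ascending): 67, 69, 70, 74, 83, 83, 83, 84
The 3 values of 83 occupy positions 5–7 → each gets rank 5.
Group A values → pooled ranks: 74→4, 69→2, 70→3, 67→1
Rank sum = 4 + 2 + 3 + 1 = 10

10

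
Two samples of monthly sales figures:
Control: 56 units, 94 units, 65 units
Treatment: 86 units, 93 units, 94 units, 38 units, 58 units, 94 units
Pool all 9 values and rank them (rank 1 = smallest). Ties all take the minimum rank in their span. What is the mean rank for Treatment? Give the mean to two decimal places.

Sorted (ascending): 38, 56, 58, 65, 86, 93, 94, 94, 94
The 3 values of 94 occupy positions 7–9 → each gets rank 7.
Treatment values → pooled ranks: 86→5, 93→6, 94→7, 38→1, 58→3, 94→7
Mean rank = (5 + 6 + 7 + 1 + 3 + 7) / 6 = 4.83

4.83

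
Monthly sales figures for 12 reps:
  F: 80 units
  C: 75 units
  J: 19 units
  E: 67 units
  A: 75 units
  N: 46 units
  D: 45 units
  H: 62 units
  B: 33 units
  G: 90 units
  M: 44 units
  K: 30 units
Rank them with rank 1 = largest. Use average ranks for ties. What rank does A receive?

3.5

Sorted (descending): 90, 80, 75, 75, 67, 62, 46, 45, 44, 33, 30, 19
The 2 values of 75 occupy positions 3–4 → average rank (3+4)/2 = 3.5.
A has value 75 units → rank 3.5.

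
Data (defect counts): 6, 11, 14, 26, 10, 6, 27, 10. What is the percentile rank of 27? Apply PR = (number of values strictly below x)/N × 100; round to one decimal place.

87.5

N = 8.
Strictly below 27: 7. Equal to 27: 1.
PR = 7/8 × 100 = 87.5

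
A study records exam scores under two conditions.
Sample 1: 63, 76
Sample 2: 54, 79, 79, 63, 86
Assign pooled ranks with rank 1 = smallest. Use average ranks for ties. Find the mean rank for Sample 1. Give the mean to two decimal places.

Sorted (ascending): 54, 63, 63, 76, 79, 79, 86
The 2 values of 63 occupy positions 2–3 → average rank (2+3)/2 = 2.5.
The 2 values of 79 occupy positions 5–6 → average rank (5+6)/2 = 5.5.
Sample 1 values → pooled ranks: 63→2.5, 76→4
Mean rank = (2.5 + 4) / 2 = 3.25

3.25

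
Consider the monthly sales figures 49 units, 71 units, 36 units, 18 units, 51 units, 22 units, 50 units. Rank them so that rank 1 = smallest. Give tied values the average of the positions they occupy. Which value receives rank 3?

Sorted (ascending): 18, 22, 36, 49, 50, 51, 71
No ties — each value takes its position as its rank.
Rank 3 → value 36.

36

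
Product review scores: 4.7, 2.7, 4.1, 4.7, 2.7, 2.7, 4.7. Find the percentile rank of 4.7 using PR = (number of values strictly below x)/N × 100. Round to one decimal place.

57.1

N = 7.
Strictly below 4.7: 4. Equal to 4.7: 3.
PR = 4/7 × 100 = 57.1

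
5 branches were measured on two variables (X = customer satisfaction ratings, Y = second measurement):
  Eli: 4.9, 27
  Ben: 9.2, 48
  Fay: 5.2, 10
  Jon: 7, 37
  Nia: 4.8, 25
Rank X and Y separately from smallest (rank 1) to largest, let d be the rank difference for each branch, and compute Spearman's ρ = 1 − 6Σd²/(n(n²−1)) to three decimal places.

0.700

Ranks of variable 1: 2, 5, 3, 4, 1
Ranks of variable 2: 3, 5, 1, 4, 2
d = r₁ − r₂: -1, 0, 2, 0, -1
d²: 1, 0, 4, 0, 1; Σd² = 6
ρ = 1 − 6·6/(5·24) = 1 − 36/120 = 0.700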